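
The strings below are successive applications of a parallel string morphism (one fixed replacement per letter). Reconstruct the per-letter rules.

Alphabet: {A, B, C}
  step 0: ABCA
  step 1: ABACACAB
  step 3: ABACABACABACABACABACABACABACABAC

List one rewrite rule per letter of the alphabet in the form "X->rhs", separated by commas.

A->AB, B->AC, C->AC

  step 0 ⇒ step 1: ABCA ⇒ AB·AC·AC·AB
    A ↦ AB
    B ↦ AC
    C ↦ AC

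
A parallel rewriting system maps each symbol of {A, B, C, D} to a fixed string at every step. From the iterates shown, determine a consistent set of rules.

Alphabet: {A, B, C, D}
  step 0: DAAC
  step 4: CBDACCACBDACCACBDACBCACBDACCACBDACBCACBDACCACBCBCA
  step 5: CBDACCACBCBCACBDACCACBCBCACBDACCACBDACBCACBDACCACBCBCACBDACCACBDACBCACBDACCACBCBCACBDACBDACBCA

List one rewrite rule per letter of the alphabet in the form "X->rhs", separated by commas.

A->CA, B->DA, C->CB, D->C

  step 4 ⇒ step 5: CBDACCACBDACCACBDACBCACBDACCACBDACBCACBDACCACBCBCA ⇒ CB·DA·C·CA·CB·CB·CA·CB·DA·C·CA·CB·CB·CA·CB·DA·C·CA·CB·DA·CB·CA·CB·DA·C·CA·CB·CB·CA·CB·DA·C·CA·CB·DA·CB·CA·CB·DA·C·CA·CB·CB·CA·CB·DA·CB·DA·CB·CA
    A ↦ CA
    B ↦ DA
    C ↦ CB
    D ↦ C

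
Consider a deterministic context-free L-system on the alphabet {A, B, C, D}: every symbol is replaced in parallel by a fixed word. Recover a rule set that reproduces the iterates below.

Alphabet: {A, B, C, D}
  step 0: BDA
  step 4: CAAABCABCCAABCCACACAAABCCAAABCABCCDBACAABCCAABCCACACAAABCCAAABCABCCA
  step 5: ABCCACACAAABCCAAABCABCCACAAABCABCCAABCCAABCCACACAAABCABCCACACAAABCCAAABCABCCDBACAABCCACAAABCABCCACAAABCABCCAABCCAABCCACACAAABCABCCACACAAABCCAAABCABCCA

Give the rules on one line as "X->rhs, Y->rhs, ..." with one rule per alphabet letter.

A->CA, B->A, C->ABC, D->CDB

  step 4 ⇒ step 5: CAAABCABCCAABCCACACAAABCCAAABCABCCDBACAABCCAABCCACACAAABCCAAABCABCCA ⇒ ABC·CA·CA·CA·A·ABC·CA·A·ABC·ABC·CA·CA·A·ABC·ABC·CA·ABC·CA·ABC·CA·CA·CA·A·ABC·ABC·CA·CA·CA·A·ABC·CA·A·ABC·ABC·CDB·A·CA·ABC·CA·CA·A·ABC·ABC·CA·CA·A·ABC·ABC·CA·ABC·CA·ABC·CA·CA·CA·A·ABC·ABC·CA·CA·CA·A·ABC·CA·A·ABC·ABC·CA
    A ↦ CA
    B ↦ A
    C ↦ ABC
    D ↦ CDB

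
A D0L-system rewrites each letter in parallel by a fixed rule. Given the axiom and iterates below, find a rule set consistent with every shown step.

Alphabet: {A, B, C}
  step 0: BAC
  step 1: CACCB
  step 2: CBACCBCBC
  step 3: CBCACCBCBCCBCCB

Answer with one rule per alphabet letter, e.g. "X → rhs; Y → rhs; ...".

A->AC, B->C, C->CB

  step 2 ⇒ step 3: CBACCBCBC ⇒ CB·C·AC·CB·CB·C·CB·C·CB
    A ↦ AC
    B ↦ C
    C ↦ CB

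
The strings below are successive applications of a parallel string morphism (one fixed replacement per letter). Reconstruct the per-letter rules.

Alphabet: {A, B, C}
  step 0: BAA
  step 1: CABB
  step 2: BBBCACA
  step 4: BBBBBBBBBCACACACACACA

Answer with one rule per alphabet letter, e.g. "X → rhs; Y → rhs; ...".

A->B, B->CA, C->BB

  step 1 ⇒ step 2: CABB ⇒ BB·B·CA·CA
    A ↦ B
    B ↦ CA
    C ↦ BB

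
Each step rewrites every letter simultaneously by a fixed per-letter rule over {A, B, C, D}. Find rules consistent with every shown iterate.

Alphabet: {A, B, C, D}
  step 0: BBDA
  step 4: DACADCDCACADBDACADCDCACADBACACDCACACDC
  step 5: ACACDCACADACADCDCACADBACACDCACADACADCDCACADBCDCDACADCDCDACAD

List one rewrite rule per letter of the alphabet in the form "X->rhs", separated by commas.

A->C, B->DB, C->D, D->ACA

  step 4 ⇒ step 5: DACADCDCACADBDACADCDCACADBACACDCACACDC ⇒ ACA·C·D·C·ACA·D·ACA·D·C·D·C·ACA·DB·ACA·C·D·C·ACA·D·ACA·D·C·D·C·ACA·DB·C·D·C·D·ACA·D·C·D·C·D·ACA·D
    A ↦ C
    B ↦ DB
    C ↦ D
    D ↦ ACA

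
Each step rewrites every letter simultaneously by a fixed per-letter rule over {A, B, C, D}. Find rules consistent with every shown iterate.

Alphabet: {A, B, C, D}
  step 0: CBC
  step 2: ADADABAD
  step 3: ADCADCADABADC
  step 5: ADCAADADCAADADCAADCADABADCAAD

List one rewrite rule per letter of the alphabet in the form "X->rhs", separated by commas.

  step 2 ⇒ step 3: ADADABAD ⇒ AD·C·AD·C·AD·AB·AD·C
    A ↦ AD
    B ↦ AB
    D ↦ C
    C ↦ A  (constrained at step 0)

A->AD, B->AB, C->A, D->C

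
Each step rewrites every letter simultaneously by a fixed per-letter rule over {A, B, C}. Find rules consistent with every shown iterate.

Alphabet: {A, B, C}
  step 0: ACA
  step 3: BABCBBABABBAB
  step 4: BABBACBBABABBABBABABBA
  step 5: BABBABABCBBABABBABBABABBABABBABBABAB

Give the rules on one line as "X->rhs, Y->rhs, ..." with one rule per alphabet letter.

A->B, B->BA, C->CB

  step 4 ⇒ step 5: BABBACBBABABBABBABABBA ⇒ BA·B·BA·BA·B·CB·BA·BA·B·BA·B·BA·BA·B·BA·BA·B·BA·B·BA·BA·B
    A ↦ B
    B ↦ BA
    C ↦ CB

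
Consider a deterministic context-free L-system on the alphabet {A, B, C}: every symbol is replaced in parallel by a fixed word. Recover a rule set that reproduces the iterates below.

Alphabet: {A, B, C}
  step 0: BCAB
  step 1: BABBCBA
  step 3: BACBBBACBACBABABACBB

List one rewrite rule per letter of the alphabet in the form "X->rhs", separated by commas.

  step 0 ⇒ step 1: BCAB ⇒ BA·BB·C·BA
    A ↦ C
    B ↦ BA
    C ↦ BB

A->C, B->BA, C->BB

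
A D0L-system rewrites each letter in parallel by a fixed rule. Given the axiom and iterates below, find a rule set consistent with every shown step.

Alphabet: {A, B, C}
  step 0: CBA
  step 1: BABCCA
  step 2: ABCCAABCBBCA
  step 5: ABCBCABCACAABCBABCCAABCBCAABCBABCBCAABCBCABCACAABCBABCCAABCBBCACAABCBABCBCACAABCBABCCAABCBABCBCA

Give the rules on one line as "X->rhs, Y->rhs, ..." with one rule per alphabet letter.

  step 1 ⇒ step 2: BABCCA ⇒ ABC·CA·ABC·B·B·CA
    A ↦ CA
    B ↦ ABC
    C ↦ B

A->CA, B->ABC, C->B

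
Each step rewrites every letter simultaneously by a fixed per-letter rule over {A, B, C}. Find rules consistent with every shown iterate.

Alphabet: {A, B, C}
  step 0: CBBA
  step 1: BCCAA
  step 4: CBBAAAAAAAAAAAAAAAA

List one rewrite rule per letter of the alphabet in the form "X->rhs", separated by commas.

  step 0 ⇒ step 1: CBBA ⇒ B·C·C·AA
    A ↦ AA
    B ↦ C
    C ↦ B

A->AA, B->C, C->B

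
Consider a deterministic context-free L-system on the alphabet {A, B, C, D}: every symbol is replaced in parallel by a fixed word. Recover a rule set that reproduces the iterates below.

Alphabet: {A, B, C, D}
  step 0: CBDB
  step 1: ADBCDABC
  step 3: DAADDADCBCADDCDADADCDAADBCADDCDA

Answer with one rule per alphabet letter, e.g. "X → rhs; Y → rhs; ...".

A->DC, B->BC, C->AD, D->DA

  step 0 ⇒ step 1: CBDB ⇒ AD·BC·DA·BC
    B ↦ BC
    C ↦ AD
    D ↦ DA
    A ↦ DC  (constrained at step 1)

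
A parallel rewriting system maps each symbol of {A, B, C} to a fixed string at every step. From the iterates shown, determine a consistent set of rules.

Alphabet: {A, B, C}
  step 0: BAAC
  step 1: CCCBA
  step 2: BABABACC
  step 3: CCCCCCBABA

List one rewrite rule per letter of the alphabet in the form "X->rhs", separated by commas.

  step 2 ⇒ step 3: BABABACC ⇒ C·C·C·C·C·C·BA·BA
    A ↦ C
    B ↦ C
    C ↦ BA

A->C, B->C, C->BA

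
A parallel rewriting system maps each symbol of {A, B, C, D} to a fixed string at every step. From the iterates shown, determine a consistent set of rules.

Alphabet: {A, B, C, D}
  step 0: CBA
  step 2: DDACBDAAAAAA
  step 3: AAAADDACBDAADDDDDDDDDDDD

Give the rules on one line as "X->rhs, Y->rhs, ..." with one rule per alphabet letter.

A->DD, B->BD, C->AC, D->AA

  step 2 ⇒ step 3: DDACBDAAAAAA ⇒ AA·AA·DD·AC·BD·AA·DD·DD·DD·DD·DD·DD
    A ↦ DD
    B ↦ BD
    C ↦ AC
    D ↦ AA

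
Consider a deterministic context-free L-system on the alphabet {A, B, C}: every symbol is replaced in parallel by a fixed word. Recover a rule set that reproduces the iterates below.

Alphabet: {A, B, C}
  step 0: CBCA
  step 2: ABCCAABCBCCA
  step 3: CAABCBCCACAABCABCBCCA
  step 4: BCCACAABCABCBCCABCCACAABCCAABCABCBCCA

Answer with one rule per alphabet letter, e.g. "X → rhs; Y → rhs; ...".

A->CA, B->A, C->BC

  step 3 ⇒ step 4: CAABCBCCACAABCABCBCCA ⇒ BC·CA·CA·A·BC·A·BC·BC·CA·BC·CA·CA·A·BC·CA·A·BC·A·BC·BC·CA
    A ↦ CA
    B ↦ A
    C ↦ BC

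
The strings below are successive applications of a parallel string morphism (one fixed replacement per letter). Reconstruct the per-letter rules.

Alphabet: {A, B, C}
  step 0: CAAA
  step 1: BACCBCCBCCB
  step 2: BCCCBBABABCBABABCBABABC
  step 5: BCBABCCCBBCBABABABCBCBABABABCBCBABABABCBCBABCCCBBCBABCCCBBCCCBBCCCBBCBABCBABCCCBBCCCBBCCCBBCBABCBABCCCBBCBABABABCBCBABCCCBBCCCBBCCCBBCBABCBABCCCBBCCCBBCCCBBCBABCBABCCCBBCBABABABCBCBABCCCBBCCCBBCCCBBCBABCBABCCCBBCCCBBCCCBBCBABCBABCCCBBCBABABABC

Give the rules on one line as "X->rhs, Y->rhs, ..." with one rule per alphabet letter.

  step 1 ⇒ step 2: BACCBCCBCCB ⇒ BC·CCB·BA·BA·BC·BA·BA·BC·BA·BA·BC
    A ↦ CCB
    B ↦ BC
    C ↦ BA

A->CCB, B->BC, C->BA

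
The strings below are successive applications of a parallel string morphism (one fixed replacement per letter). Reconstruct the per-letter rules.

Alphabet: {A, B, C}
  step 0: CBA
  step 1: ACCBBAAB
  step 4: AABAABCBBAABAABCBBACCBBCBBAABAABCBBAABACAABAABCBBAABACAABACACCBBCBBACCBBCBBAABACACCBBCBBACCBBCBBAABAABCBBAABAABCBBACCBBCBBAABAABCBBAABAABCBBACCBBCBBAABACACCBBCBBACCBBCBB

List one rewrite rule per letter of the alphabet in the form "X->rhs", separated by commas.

A->AAB, B->CBB, C->AC

  step 0 ⇒ step 1: CBA ⇒ AC·CBB·AAB
    A ↦ AAB
    B ↦ CBB
    C ↦ AC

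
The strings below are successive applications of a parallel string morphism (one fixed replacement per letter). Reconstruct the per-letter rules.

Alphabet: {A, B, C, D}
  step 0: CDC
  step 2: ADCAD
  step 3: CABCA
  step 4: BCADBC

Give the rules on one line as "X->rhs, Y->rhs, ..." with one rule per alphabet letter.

A->C, B->AD, C->B, D->A

  step 3 ⇒ step 4: CABCA ⇒ B·C·AD·B·C
    A ↦ C
    B ↦ AD
    C ↦ B
  step 2 ⇒ step 3: ADCAD ⇒ C·A·B·C·A
    D ↦ A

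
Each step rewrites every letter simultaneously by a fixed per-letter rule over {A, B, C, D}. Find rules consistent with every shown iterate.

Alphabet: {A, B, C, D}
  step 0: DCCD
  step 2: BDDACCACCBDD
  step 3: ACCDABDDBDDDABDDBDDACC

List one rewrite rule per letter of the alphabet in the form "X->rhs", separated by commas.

  step 2 ⇒ step 3: BDDACCACCBDD ⇒ A·C·C·DA·BDD·BDD·DA·BDD·BDD·A·C·C
    A ↦ DA
    B ↦ A
    C ↦ BDD
    D ↦ C

A->DA, B->A, C->BDD, D->C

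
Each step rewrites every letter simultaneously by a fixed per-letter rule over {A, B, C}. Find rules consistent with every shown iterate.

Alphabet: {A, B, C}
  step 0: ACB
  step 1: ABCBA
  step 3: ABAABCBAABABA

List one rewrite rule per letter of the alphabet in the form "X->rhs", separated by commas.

A->AB, B->A, C->CB

  step 0 ⇒ step 1: ACB ⇒ AB·CB·A
    A ↦ AB
    B ↦ A
    C ↦ CB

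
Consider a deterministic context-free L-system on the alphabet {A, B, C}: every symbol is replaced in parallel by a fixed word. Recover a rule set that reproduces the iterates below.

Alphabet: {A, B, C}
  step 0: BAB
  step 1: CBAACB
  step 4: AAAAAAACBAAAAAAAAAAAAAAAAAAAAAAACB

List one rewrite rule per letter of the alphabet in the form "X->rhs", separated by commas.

  step 0 ⇒ step 1: BAB ⇒ CB·AA·CB
    A ↦ AA
    B ↦ CB
    C ↦ A  (constrained at step 1)

A->AA, B->CB, C->A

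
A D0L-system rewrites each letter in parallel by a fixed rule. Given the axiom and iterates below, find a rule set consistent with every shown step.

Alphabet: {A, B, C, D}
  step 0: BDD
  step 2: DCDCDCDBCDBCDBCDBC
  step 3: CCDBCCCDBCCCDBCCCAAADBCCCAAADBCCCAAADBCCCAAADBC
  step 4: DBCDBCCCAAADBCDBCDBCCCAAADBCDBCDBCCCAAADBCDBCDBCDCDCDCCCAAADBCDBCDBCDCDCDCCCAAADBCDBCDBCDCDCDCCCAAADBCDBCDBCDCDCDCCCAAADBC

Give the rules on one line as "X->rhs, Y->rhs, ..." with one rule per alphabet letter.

A->DC, B->AAA, C->DBC, D->CC

  step 3 ⇒ step 4: CCDBCCCDBCCCDBCCCAAADBCCCAAADBCCCAAADBCCCAAADBC ⇒ DBC·DBC·CC·AAA·DBC·DBC·DBC·CC·AAA·DBC·DBC·DBC·CC·AAA·DBC·DBC·DBC·DC·DC·DC·CC·AAA·DBC·DBC·DBC·DC·DC·DC·CC·AAA·DBC·DBC·DBC·DC·DC·DC·CC·AAA·DBC·DBC·DBC·DC·DC·DC·CC·AAA·DBC
    A ↦ DC
    B ↦ AAA
    C ↦ DBC
    D ↦ CC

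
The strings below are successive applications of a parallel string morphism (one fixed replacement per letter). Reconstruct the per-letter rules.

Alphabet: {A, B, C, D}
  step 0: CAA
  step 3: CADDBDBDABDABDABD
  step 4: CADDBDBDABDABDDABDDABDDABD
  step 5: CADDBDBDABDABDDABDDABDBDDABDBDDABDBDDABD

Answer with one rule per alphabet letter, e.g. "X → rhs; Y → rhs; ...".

A->D, B->A, C->CAD, D->BD

  step 4 ⇒ step 5: CADDBDBDABDABDDABDDABDDABD ⇒ CAD·D·BD·BD·A·BD·A·BD·D·A·BD·D·A·BD·BD·D·A·BD·BD·D·A·BD·BD·D·A·BD
    A ↦ D
    B ↦ A
    C ↦ CAD
    D ↦ BD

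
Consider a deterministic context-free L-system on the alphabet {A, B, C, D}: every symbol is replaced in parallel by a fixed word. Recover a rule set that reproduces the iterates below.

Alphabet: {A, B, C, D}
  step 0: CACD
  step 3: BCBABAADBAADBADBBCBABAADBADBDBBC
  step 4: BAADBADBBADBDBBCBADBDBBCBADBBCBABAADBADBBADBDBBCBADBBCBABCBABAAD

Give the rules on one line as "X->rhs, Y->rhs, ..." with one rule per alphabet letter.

  step 3 ⇒ step 4: BCBABAADBAADBADBBCBABAADBADBDBBC ⇒ BA·AD·BA·DB·BA·DB·DB·BC·BA·DB·DB·BC·BA·DB·BC·BA·BA·AD·BA·DB·BA·DB·DB·BC·BA·DB·BC·BA·BC·BA·BA·AD
    A ↦ DB
    B ↦ BA
    C ↦ AD
    D ↦ BC

A->DB, B->BA, C->AD, D->BC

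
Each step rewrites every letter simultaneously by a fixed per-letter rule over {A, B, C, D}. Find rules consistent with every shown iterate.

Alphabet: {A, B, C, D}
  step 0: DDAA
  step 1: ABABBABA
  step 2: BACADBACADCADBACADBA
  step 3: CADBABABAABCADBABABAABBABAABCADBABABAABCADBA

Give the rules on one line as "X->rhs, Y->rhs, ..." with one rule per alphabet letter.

  step 2 ⇒ step 3: BACADBACADCADBACADBA ⇒ CAD·BA·BA·BA·AB·CAD·BA·BA·BA·AB·BA·BA·AB·CAD·BA·BA·BA·AB·CAD·BA
    A ↦ BA
    B ↦ CAD
    C ↦ BA
    D ↦ AB

A->BA, B->CAD, C->BA, D->AB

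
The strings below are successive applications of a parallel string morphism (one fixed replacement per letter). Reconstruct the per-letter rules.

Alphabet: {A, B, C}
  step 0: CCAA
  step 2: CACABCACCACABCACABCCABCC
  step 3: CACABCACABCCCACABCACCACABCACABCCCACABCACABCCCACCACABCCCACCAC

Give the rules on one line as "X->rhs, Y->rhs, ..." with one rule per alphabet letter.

  step 2 ⇒ step 3: CACABCACCACABCACABCCABCC ⇒ CAC·AB·CAC·AB·CC·CAC·AB·CAC·CAC·AB·CAC·AB·CC·CAC·AB·CAC·AB·CC·CAC·CAC·AB·CC·CAC·CAC
    A ↦ AB
    B ↦ CC
    C ↦ CAC

A->AB, B->CC, C->CAC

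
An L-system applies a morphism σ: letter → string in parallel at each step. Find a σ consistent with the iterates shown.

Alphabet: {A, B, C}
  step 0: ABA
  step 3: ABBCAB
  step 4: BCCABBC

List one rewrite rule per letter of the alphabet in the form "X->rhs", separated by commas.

A->B, B->C, C->AB

  step 3 ⇒ step 4: ABBCAB ⇒ B·C·C·AB·B·C
    A ↦ B
    B ↦ C
    C ↦ AB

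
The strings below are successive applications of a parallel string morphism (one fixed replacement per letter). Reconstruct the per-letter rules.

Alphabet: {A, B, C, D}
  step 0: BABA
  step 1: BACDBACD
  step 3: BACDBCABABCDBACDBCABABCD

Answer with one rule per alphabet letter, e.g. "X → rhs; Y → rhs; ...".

A->CD, B->BA, C->B, D->CA

  step 0 ⇒ step 1: BABA ⇒ BA·CD·BA·CD
    A ↦ CD
    B ↦ BA
    C ↦ B  (constrained at step 1)
    D ↦ CA  (constrained at step 1)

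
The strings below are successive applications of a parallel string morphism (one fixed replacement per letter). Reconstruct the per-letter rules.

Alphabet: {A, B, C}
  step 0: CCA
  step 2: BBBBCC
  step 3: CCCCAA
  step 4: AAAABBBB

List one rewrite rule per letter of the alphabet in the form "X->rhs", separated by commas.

A->BB, B->C, C->A

  step 3 ⇒ step 4: CCCCAA ⇒ A·A·A·A·BB·BB
    A ↦ BB
    C ↦ A
  step 2 ⇒ step 3: BBBBCC ⇒ C·C·C·C·A·A
    B ↦ C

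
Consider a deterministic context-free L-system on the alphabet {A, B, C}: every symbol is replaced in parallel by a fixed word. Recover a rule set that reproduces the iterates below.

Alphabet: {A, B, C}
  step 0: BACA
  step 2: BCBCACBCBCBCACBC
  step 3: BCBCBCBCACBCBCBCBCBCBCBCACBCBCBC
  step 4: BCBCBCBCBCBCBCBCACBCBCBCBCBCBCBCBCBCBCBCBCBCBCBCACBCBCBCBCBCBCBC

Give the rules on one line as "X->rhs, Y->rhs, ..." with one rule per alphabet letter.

A->AC, B->BC, C->BC

  step 3 ⇒ step 4: BCBCBCBCACBCBCBCBCBCBCBCACBCBCBC ⇒ BC·BC·BC·BC·BC·BC·BC·BC·AC·BC·BC·BC·BC·BC·BC·BC·BC·BC·BC·BC·BC·BC·BC·BC·AC·BC·BC·BC·BC·BC·BC·BC
    A ↦ AC
    B ↦ BC
    C ↦ BC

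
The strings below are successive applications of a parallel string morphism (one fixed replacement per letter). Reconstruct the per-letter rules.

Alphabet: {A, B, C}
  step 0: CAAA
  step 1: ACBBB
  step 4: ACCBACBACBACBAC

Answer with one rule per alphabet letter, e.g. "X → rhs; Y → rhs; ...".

  step 0 ⇒ step 1: CAAA ⇒ AC·B·B·B
    A ↦ B
    C ↦ AC
    B ↦ C  (constrained at step 1)

A->B, B->C, C->AC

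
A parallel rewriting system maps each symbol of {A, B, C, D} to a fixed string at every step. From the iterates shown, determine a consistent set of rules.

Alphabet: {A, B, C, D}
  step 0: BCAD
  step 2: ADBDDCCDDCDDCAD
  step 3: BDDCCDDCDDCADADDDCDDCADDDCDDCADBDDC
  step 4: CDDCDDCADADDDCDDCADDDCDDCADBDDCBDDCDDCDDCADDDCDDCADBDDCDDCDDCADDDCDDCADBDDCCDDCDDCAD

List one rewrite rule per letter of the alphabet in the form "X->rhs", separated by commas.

A->B, B->C, C->AD, D->DDC

  step 3 ⇒ step 4: BDDCCDDCDDCADADDDCDDCADDDCDDCADBDDC ⇒ C·DDC·DDC·AD·AD·DDC·DDC·AD·DDC·DDC·AD·B·DDC·B·DDC·DDC·DDC·AD·DDC·DDC·AD·B·DDC·DDC·DDC·AD·DDC·DDC·AD·B·DDC·C·DDC·DDC·AD
    A ↦ B
    B ↦ C
    C ↦ AD
    D ↦ DDC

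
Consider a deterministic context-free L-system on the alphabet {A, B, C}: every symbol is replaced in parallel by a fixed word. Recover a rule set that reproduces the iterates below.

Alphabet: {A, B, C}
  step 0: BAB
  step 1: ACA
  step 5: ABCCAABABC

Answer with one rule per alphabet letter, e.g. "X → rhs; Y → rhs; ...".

  step 0 ⇒ step 1: BAB ⇒ A·C·A
    A ↦ C
    B ↦ A
    C ↦ AB  (constrained at step 1)

A->C, B->A, C->AB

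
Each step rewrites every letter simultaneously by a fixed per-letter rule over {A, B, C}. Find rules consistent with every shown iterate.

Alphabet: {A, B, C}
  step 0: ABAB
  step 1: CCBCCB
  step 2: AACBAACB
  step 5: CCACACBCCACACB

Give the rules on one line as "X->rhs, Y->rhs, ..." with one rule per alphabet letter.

  step 1 ⇒ step 2: CCBCCB ⇒ A·A·CB·A·A·CB
    B ↦ CB
    C ↦ A
  step 0 ⇒ step 1: ABAB ⇒ C·CB·C·CB
    A ↦ C

A->C, B->CB, C->A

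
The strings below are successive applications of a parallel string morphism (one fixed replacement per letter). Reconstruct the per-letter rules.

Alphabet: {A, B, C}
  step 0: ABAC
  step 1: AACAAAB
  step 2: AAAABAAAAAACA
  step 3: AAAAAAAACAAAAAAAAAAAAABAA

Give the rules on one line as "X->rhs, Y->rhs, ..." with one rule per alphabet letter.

  step 2 ⇒ step 3: AAAABAAAAAACA ⇒ AA·AA·AA·AA·CA·AA·AA·AA·AA·AA·AA·B·AA
    A ↦ AA
    B ↦ CA
    C ↦ B

A->AA, B->CA, C->B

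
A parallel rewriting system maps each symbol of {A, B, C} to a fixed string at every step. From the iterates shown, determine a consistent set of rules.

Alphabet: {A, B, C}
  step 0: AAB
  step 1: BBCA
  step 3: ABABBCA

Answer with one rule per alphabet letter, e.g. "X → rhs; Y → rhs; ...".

A->B, B->CA, C->A

  step 0 ⇒ step 1: AAB ⇒ B·B·CA
    A ↦ B
    B ↦ CA
    C ↦ A  (constrained at step 1)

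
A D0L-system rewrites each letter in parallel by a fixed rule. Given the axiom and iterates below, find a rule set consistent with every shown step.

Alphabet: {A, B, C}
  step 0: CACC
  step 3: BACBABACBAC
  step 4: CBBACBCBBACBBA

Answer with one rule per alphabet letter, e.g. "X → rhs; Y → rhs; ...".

A->B, B->C, C->BA

  step 3 ⇒ step 4: BACBABACBAC ⇒ C·B·BA·C·B·C·B·BA·C·B·BA
    A ↦ B
    B ↦ C
    C ↦ BA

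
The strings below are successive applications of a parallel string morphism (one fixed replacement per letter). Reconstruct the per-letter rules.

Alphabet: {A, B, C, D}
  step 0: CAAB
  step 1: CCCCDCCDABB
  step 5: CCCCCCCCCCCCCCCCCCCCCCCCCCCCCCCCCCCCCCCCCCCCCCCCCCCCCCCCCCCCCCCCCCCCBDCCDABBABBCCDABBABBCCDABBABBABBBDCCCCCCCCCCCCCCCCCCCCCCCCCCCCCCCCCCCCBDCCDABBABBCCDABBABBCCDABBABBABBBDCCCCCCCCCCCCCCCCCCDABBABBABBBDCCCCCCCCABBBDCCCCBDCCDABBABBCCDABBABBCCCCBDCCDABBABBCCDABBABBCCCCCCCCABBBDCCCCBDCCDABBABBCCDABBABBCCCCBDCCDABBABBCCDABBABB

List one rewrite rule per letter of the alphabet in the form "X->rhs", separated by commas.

  step 0 ⇒ step 1: CAAB ⇒ CC·CCD·CCD·ABB
    A ↦ CCD
    B ↦ ABB
    C ↦ CC
    D ↦ BD  (constrained at step 1)

A->CCD, B->ABB, C->CC, D->BD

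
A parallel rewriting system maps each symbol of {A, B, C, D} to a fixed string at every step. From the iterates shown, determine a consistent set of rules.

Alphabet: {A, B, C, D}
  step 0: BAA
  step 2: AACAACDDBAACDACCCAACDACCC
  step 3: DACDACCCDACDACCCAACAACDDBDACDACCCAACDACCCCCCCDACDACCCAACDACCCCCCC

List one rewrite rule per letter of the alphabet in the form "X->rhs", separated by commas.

A->DAC, B->DDB, C->CC, D->AAC

  step 2 ⇒ step 3: AACAACDDBAACDACCCAACDACCC ⇒ DAC·DAC·CC·DAC·DAC·CC·AAC·AAC·DDB·DAC·DAC·CC·AAC·DAC·CC·CC·CC·DAC·DAC·CC·AAC·DAC·CC·CC·CC
    A ↦ DAC
    B ↦ DDB
    C ↦ CC
    D ↦ AAC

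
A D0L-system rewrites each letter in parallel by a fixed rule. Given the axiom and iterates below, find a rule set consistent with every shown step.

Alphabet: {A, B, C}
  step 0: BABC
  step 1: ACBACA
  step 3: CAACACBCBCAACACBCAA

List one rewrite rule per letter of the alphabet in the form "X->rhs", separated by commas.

A->CB, B->A, C->CA

  step 0 ⇒ step 1: BABC ⇒ A·CB·A·CA
    A ↦ CB
    B ↦ A
    C ↦ CA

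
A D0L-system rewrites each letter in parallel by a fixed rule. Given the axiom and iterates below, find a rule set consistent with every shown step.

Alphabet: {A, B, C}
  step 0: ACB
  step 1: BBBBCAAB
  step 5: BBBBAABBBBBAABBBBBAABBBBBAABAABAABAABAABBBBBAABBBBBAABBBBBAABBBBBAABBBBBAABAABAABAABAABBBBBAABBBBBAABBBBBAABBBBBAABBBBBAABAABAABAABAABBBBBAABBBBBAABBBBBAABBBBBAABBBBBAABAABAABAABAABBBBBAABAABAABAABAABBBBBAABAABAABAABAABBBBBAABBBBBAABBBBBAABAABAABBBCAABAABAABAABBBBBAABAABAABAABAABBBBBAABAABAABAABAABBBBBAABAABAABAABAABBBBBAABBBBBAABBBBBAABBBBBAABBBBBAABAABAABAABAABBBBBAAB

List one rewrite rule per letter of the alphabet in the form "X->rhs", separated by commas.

  step 0 ⇒ step 1: ACB ⇒ BB·BBC·AAB
    A ↦ BB
    B ↦ AAB
    C ↦ BBC

A->BB, B->AAB, C->BBC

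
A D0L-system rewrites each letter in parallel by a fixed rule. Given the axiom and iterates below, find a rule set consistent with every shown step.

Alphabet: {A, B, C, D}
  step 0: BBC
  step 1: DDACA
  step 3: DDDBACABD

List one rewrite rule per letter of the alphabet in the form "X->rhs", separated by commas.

A->B, B->D, C->ACA, D->B

  step 0 ⇒ step 1: BBC ⇒ D·D·ACA
    B ↦ D
    C ↦ ACA
    A ↦ B  (constrained at step 1)
    D ↦ B  (constrained at step 1)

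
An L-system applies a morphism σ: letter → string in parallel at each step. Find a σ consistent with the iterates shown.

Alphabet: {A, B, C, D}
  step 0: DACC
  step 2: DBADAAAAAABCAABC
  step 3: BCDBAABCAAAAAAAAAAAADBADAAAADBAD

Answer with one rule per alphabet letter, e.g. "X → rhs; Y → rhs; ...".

A->AA, B->DB, C->AD, D->BC

  step 2 ⇒ step 3: DBADAAAAAABCAABC ⇒ BC·DB·AA·BC·AA·AA·AA·AA·AA·AA·DB·AD·AA·AA·DB·AD
    A ↦ AA
    B ↦ DB
    C ↦ AD
    D ↦ BC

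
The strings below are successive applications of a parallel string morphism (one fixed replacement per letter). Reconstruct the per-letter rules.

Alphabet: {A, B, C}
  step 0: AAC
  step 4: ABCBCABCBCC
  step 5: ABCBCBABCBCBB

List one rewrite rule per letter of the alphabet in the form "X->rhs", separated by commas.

  step 4 ⇒ step 5: ABCBCABCBCC ⇒ AB·C·B·C·B·AB·C·B·C·B·B
    A ↦ AB
    B ↦ C
    C ↦ B

A->AB, B->C, C->B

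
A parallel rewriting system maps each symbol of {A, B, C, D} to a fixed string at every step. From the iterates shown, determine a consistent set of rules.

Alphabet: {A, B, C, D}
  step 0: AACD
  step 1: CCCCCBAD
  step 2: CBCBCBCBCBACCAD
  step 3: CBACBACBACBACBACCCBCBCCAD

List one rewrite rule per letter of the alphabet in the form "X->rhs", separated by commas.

A->CC, B->A, C->CB, D->AD

  step 2 ⇒ step 3: CBCBCBCBCBACCAD ⇒ CB·A·CB·A·CB·A·CB·A·CB·A·CC·CB·CB·CC·AD
    A ↦ CC
    B ↦ A
    C ↦ CB
    D ↦ AD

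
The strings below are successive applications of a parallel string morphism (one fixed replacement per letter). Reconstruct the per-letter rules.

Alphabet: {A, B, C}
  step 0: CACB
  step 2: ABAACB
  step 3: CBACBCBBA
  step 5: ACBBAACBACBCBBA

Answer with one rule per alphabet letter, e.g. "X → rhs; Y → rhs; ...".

A->CB, B->A, C->B

  step 2 ⇒ step 3: ABAACB ⇒ CB·A·CB·CB·B·A
    A ↦ CB
    B ↦ A
    C ↦ B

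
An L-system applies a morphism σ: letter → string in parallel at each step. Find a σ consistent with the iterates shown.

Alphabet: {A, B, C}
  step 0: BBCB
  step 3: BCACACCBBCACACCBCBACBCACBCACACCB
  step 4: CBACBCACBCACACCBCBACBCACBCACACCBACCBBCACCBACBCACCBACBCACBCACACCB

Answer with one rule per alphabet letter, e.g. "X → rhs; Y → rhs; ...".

A->BC, B->CB, C->AC

  step 3 ⇒ step 4: BCACACCBBCACACCBCBACBCACBCACACCB ⇒ CB·AC·BC·AC·BC·AC·AC·CB·CB·AC·BC·AC·BC·AC·AC·CB·AC·CB·BC·AC·CB·AC·BC·AC·CB·AC·BC·AC·BC·AC·AC·CB
    A ↦ BC
    B ↦ CB
    C ↦ AC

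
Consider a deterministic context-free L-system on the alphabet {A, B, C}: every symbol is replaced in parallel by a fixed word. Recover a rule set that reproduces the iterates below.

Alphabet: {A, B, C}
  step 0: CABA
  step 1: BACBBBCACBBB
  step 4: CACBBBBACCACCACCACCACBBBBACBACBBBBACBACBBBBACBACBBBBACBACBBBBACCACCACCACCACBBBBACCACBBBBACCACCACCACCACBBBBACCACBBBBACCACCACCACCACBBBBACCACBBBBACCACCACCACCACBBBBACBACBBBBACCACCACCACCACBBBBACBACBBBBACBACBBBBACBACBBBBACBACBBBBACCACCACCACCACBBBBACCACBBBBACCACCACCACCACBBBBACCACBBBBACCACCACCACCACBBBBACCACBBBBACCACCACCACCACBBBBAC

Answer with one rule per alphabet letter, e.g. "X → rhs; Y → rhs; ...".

  step 0 ⇒ step 1: CABA ⇒ BAC·BBB·CAC·BBB
    A ↦ BBB
    B ↦ CAC
    C ↦ BAC

A->BBB, B->CAC, C->BAC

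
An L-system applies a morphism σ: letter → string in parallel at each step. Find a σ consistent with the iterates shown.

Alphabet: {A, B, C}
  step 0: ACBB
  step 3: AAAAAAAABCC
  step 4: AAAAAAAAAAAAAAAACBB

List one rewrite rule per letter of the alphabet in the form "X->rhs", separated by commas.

A->AA, B->C, C->B

  step 3 ⇒ step 4: AAAAAAAABCC ⇒ AA·AA·AA·AA·AA·AA·AA·AA·C·B·B
    A ↦ AA
    B ↦ C
    C ↦ B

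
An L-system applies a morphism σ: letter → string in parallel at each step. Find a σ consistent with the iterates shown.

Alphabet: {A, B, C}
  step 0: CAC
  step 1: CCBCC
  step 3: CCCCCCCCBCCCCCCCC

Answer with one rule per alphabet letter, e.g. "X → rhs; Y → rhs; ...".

  step 0 ⇒ step 1: CAC ⇒ CC·B·CC
    A ↦ B
    C ↦ CC
    B ↦ A  (constrained at step 1)

A->B, B->A, C->CC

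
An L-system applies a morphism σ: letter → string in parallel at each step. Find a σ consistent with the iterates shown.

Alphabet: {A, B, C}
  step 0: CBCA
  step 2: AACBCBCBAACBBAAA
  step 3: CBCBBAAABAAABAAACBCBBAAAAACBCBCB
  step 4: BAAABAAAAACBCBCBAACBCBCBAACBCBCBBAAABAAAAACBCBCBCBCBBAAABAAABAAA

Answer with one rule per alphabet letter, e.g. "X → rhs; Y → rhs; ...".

A->CB, B->AA, C->BA

  step 3 ⇒ step 4: CBCBBAAABAAABAAACBCBBAAAAACBCBCB ⇒ BA·AA·BA·AA·AA·CB·CB·CB·AA·CB·CB·CB·AA·CB·CB·CB·BA·AA·BA·AA·AA·CB·CB·CB·CB·CB·BA·AA·BA·AA·BA·AA
    A ↦ CB
    B ↦ AA
    C ↦ BA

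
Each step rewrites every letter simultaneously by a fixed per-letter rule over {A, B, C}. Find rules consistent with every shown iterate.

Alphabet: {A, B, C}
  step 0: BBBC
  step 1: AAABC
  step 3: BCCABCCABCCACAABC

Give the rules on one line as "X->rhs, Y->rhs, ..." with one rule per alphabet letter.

A->CA, B->A, C->BC

  step 0 ⇒ step 1: BBBC ⇒ A·A·A·BC
    B ↦ A
    C ↦ BC
    A ↦ CA  (constrained at step 1)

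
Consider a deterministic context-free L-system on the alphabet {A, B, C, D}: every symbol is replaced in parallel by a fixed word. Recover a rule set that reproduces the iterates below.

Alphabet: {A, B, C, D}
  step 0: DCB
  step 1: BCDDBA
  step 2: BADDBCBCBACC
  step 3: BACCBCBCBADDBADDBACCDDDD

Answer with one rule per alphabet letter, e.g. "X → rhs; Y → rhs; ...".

  step 2 ⇒ step 3: BADDBCBCBACC ⇒ BA·CC·BC·BC·BA·DD·BA·DD·BA·CC·DD·DD
    A ↦ CC
    B ↦ BA
    C ↦ DD
    D ↦ BC

A->CC, B->BA, C->DD, D->BC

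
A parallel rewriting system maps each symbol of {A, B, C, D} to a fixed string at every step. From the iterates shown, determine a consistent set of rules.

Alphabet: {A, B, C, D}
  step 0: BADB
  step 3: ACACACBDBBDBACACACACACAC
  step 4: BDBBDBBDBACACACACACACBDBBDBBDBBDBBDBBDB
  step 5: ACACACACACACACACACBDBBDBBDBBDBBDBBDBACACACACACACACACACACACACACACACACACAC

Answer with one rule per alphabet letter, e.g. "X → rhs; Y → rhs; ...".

A->BD, B->AC, C->B, D->AC

  step 4 ⇒ step 5: BDBBDBBDBACACACACACACBDBBDBBDBBDBBDBBDB ⇒ AC·AC·AC·AC·AC·AC·AC·AC·AC·BD·B·BD·B·BD·B·BD·B·BD·B·BD·B·AC·AC·AC·AC·AC·AC·AC·AC·AC·AC·AC·AC·AC·AC·AC·AC·AC·AC
    A ↦ BD
    B ↦ AC
    C ↦ B
    D ↦ AC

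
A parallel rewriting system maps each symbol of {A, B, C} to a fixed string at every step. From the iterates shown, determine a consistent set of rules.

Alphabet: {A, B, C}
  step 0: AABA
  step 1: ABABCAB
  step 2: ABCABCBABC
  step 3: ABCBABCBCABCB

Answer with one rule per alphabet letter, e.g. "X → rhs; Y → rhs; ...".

A->AB, B->C, C->B

  step 2 ⇒ step 3: ABCABCBABC ⇒ AB·C·B·AB·C·B·C·AB·C·B
    A ↦ AB
    B ↦ C
    C ↦ B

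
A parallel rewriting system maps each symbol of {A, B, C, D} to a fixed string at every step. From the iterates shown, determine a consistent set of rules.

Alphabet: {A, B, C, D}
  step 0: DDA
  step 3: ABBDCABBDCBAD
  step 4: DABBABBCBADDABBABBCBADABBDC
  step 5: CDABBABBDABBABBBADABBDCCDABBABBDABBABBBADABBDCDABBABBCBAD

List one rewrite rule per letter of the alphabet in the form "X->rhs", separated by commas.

A->D, B->ABB, C->BAD, D->C

  step 4 ⇒ step 5: DABBABBCBADDABBABBCBADABBDC ⇒ C·D·ABB·ABB·D·ABB·ABB·BAD·ABB·D·C·C·D·ABB·ABB·D·ABB·ABB·BAD·ABB·D·C·D·ABB·ABB·C·BAD
    A ↦ D
    B ↦ ABB
    C ↦ BAD
    D ↦ C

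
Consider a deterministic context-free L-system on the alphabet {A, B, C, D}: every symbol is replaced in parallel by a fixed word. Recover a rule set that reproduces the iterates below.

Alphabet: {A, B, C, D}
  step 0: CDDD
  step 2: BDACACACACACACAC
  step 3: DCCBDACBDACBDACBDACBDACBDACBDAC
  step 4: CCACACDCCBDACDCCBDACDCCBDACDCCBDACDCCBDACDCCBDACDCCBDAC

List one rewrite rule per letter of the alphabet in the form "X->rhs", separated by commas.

A->BD, B->D, C->AC, D->CC

  step 3 ⇒ step 4: DCCBDACBDACBDACBDACBDACBDACBDAC ⇒ CC·AC·AC·D·CC·BD·AC·D·CC·BD·AC·D·CC·BD·AC·D·CC·BD·AC·D·CC·BD·AC·D·CC·BD·AC·D·CC·BD·AC
    A ↦ BD
    B ↦ D
    C ↦ AC
    D ↦ CC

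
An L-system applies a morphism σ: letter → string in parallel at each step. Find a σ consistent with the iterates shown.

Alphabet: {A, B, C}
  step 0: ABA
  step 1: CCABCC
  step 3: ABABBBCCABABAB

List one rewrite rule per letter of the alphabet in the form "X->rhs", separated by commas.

  step 0 ⇒ step 1: ABA ⇒ CC·AB·CC
    A ↦ CC
    B ↦ AB
    C ↦ B  (constrained at step 1)

A->CC, B->AB, C->B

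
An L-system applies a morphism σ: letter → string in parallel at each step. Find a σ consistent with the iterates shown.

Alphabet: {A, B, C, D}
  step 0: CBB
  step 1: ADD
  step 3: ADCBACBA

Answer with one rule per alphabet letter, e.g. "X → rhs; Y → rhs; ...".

  step 0 ⇒ step 1: CBB ⇒ A·D·D
    B ↦ D
    C ↦ A
    A ↦ CB  (constrained at step 1)
    D ↦ AC  (constrained at step 1)

A->CB, B->D, C->A, D->AC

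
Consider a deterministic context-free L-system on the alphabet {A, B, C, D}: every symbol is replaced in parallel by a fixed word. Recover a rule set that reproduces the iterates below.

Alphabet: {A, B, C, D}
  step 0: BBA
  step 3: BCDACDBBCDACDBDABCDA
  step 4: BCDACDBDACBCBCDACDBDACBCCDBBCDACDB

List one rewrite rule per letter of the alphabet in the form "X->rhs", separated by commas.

A->DB, B->BC, C->DA, D->C

  step 3 ⇒ step 4: BCDACDBBCDACDBDABCDA ⇒ BC·DA·C·DB·DA·C·BC·BC·DA·C·DB·DA·C·BC·C·DB·BC·DA·C·DB
    A ↦ DB
    B ↦ BC
    C ↦ DA
    D ↦ C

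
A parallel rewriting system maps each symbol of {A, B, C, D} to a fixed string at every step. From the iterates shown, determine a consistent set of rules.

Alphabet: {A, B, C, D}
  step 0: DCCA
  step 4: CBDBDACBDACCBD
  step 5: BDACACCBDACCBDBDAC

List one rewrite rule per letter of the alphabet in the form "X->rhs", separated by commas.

  step 4 ⇒ step 5: CBDBDACBDACCBD ⇒ BD·A·C·A·C·C·BD·A·C·C·BD·BD·A·C
    A ↦ C
    B ↦ A
    C ↦ BD
    D ↦ C

A->C, B->A, C->BD, D->C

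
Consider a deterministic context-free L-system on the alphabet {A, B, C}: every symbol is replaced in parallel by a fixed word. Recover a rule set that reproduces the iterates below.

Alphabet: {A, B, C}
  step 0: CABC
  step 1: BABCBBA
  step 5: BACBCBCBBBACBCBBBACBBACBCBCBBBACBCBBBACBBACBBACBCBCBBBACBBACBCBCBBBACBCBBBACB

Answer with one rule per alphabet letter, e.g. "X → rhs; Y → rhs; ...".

  step 0 ⇒ step 1: CABC ⇒ BA·B·CB·BA
    A ↦ B
    B ↦ CB
    C ↦ BA

A->B, B->CB, C->BA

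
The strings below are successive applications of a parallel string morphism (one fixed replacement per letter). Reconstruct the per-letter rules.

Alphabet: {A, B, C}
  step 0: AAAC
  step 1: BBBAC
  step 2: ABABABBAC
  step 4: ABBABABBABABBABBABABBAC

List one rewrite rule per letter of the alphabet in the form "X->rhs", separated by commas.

  step 1 ⇒ step 2: BBBAC ⇒ AB·AB·AB·B·AC
    A ↦ B
    B ↦ AB
    C ↦ AC

A->B, B->AB, C->AC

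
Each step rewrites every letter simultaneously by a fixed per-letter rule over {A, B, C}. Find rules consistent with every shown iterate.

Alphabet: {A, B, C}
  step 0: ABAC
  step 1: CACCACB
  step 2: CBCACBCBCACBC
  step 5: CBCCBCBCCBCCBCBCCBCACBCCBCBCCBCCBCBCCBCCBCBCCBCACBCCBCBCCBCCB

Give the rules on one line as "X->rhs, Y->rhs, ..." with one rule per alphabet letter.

A->CA, B->C, C->CB

  step 1 ⇒ step 2: CACCACB ⇒ CB·CA·CB·CB·CA·CB·C
    A ↦ CA
    B ↦ C
    C ↦ CB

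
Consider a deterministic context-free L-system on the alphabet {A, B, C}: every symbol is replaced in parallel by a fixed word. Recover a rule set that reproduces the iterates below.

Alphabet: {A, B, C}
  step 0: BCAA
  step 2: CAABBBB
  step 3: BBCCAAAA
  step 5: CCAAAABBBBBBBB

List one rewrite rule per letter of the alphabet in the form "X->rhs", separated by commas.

A->C, B->A, C->BB

  step 2 ⇒ step 3: CAABBBB ⇒ BB·C·C·A·A·A·A
    A ↦ C
    B ↦ A
    C ↦ BB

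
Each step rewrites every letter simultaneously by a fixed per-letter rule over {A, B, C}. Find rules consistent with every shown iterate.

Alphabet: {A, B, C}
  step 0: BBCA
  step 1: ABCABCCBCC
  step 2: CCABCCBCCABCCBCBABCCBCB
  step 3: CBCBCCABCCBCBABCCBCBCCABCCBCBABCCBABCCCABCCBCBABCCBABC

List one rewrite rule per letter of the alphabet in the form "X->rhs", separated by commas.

  step 2 ⇒ step 3: CCABCCBCCABCCBCBABCCBCB ⇒ CB·CB·CC·ABC·CB·CB·ABC·CB·CB·CC·ABC·CB·CB·ABC·CB·ABC·CC·ABC·CB·CB·ABC·CB·ABC
    A ↦ CC
    B ↦ ABC
    C ↦ CB

A->CC, B->ABC, C->CB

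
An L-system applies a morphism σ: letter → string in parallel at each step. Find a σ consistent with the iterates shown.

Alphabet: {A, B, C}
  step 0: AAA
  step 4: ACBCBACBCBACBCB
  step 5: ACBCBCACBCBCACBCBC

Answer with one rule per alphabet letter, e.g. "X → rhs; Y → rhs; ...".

A->AC, B->C, C->B

  step 4 ⇒ step 5: ACBCBACBCBACBCB ⇒ AC·B·C·B·C·AC·B·C·B·C·AC·B·C·B·C
    A ↦ AC
    B ↦ C
    C ↦ B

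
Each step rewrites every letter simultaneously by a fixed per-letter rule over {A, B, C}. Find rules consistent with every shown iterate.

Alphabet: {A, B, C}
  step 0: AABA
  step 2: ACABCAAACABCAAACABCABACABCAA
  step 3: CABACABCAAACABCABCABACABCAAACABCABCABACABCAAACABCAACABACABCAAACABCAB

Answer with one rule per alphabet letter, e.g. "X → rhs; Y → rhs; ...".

  step 2 ⇒ step 3: ACABCAAACABCAAACABCABACABCAA ⇒ CAB·A·CAB·CAA·A·CAB·CAB·CAB·A·CAB·CAA·A·CAB·CAB·CAB·A·CAB·CAA·A·CAB·CAA·CAB·A·CAB·CAA·A·CAB·CAB
    A ↦ CAB
    B ↦ CAA
    C ↦ A

A->CAB, B->CAA, C->A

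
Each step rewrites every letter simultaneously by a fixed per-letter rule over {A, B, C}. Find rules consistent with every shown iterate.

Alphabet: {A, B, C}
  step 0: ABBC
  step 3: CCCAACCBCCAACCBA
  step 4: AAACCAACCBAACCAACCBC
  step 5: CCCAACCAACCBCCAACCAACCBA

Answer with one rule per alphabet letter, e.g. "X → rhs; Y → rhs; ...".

A->C, B->CCB, C->A

  step 4 ⇒ step 5: AAACCAACCBAACCAACCBC ⇒ C·C·C·A·A·C·C·A·A·CCB·C·C·A·A·C·C·A·A·CCB·A
    A ↦ C
    B ↦ CCB
    C ↦ A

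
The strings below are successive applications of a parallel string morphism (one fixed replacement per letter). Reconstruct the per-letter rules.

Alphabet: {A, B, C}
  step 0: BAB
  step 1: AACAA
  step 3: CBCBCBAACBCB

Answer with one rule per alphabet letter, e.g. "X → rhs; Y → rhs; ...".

  step 0 ⇒ step 1: BAB ⇒ AA·C·AA
    A ↦ C
    B ↦ AA
    C ↦ CB  (constrained at step 1)

A->C, B->AA, C->CB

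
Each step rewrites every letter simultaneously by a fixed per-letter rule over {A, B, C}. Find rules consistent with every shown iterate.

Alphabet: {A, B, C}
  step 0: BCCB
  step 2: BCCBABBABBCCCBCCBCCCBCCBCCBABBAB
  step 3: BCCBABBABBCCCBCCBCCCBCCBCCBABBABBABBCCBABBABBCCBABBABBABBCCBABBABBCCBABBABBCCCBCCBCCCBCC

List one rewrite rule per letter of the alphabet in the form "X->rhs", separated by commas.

  step 2 ⇒ step 3: BCCBABBABBCCCBCCBCCCBCCBCCBABBAB ⇒ BCC·BAB·BAB·BCC·C·BCC·BCC·C·BCC·BCC·BAB·BAB·BAB·BCC·BAB·BAB·BCC·BAB·BAB·BAB·BCC·BAB·BAB·BCC·BAB·BAB·BCC·C·BCC·BCC·C·BCC
    A ↦ C
    B ↦ BCC
    C ↦ BAB

A->C, B->BCC, C->BAB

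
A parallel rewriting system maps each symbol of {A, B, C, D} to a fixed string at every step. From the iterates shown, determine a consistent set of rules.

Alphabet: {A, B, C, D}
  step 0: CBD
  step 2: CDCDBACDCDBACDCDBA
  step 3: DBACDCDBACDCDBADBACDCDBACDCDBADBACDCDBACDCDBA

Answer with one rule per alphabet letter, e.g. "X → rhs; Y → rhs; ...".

  step 2 ⇒ step 3: CDCDBACDCDBACDCDBA ⇒ DBA·CDC·DBA·CDC·D·BA·DBA·CDC·DBA·CDC·D·BA·DBA·CDC·DBA·CDC·D·BA
    A ↦ BA
    B ↦ D
    C ↦ DBA
    D ↦ CDC

A->BA, B->D, C->DBA, D->CDC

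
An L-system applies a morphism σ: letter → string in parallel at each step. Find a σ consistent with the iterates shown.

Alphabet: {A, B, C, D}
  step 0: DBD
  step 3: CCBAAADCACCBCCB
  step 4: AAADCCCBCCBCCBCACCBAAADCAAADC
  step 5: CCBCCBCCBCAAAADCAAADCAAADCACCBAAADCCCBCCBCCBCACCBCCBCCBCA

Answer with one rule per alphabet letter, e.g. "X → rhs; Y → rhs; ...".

A->CCB, B->ADC, C->A, D->C

  step 4 ⇒ step 5: AAADCCCBCCBCCBCACCBAAADCAAADC ⇒ CCB·CCB·CCB·C·A·A·A·ADC·A·A·ADC·A·A·ADC·A·CCB·A·A·ADC·CCB·CCB·CCB·C·A·CCB·CCB·CCB·C·A
    A ↦ CCB
    B ↦ ADC
    C ↦ A
    D ↦ C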